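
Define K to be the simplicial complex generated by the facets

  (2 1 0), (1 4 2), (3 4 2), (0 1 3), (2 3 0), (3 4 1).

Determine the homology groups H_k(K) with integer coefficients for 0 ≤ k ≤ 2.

Order the vertices as 0 < 1 < 2 < 3 < 4. Listing each simplex with vertices in this order, K has dimension 2 with simplices:

  0-simplices (5): [0], [1], [2], [3], [4]
  1-simplices (9): [0,1], [0,2], [0,3], [1,2], [1,3], [1,4], [2,3], [2,4], [3,4]
  2-simplices (6): [0,1,2], [0,1,3], [0,2,3], [1,2,4], [1,3,4], [2,3,4]

so the chain groups are C_0 ≅ Z^5, C_1 ≅ Z^9, C_2 ≅ Z^6.

Boundary ∂_1: C_1 → C_0 is given by ∂[p,q] = [q] − [p]. For instance
  ∂[0,2] = [2] − [0].
As a 5×9 matrix over Z this has rank 4, with invariant factors (1,1,1,1).

Boundary ∂_2: C_2 → C_1 sends each 2-simplex [p,q,r] to [q,r] − [p,r] + [p,q]. For instance
  ∂[0,1,2] = [1,2] − [0,2] + [0,1],
  ∂[0,2,3] = [2,3] − [0,3] + [0,2].
This gives a 9×6 integer matrix of rank 5; reducing to Smith normal form yields diagonal entries (1,1,1,1,1).

From H_k ≅ ker(∂_k) / im(∂_{k+1}) we obtain:

  H_0: rank C_0 − rank ∂_1 = 5 − 4 = 1, and the invariant factors of ∂_1 are all 1, so H_0 = Z.
  H_1: rank ker ∂_1 − rank ∂_2 = (9 − 4) − 5 = 0, and the invariant factors of ∂_2 are all 1, so H_1 = 0.
  H_2: rank ker ∂_2 − rank ∂_3 = (6 − 5) − 0 = 1, and there is no ∂_3, so H_2 = Z.

As a check, the Euler characteristic is 5 − 9 + 6 = 2, which agrees with 1 − 0 + 1 = 2.
(K is a triangulation of the 2-sphere S^2.)

H_0 ≅ Z,  H_1 = 0,  H_2 ≅ Z.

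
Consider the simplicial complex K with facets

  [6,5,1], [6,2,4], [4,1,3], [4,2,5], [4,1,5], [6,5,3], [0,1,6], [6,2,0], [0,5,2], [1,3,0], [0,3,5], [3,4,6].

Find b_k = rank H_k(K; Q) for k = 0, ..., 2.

Fix the vertex order 0 < 1 < 2 < 3 < 4 < 5 < 6 and write every simplex with vertices in increasing order. Then dim K = 2 and the simplices of K are:

  0-simplices (7): [0], [1], [2], [3], [4], [5], [6]
  1-simplices (18): [0,1], [0,2], [0,3], [0,5], [0,6], [1,3], [1,4], [1,5], [1,6], [2,4], [2,5], [2,6], [3,4], [3,5], [3,6], [4,5], [4,6], [5,6]
  2-simplices (12): [0,1,3], [0,1,6], [0,2,5], [0,2,6], [0,3,5], [1,3,4], [1,4,5], [1,5,6], [2,4,5], [2,4,6], [3,4,6], [3,5,6]

Hence C_0 ≅ Z^7, C_1 ≅ Z^18, C_2 ≅ Z^12.

∂_1: C_1 → C_0 is given by ∂[p,q] = [q] − [p]. For instance
  ∂[0,2] = [2] − [0].
The resulting 7×18 matrix has rank 6, and its Smith normal form has invariant factors (1,1,1,1,1,1).

∂_2: C_2 → C_1 acts by ∂[p,q,r] = [q,r] − [p,r] + [p,q]. For instance
  ∂[0,2,6] = [2,6] − [0,6] + [0,2],
  ∂[2,4,5] = [4,5] − [2,5] + [2,4].
The 18×12 boundary matrix has rank 12 and Smith normal form diag(1,1,1,1,1,1,1,1,1,1,1,2).

Now H_k = ker ∂_k / im ∂_{k+1}, so:

  H_0: rank C_0 − rank ∂_1 = 7 − 6 = 1, and the invariant factors of ∂_1 are all 1, so H_0 = Z.
  H_1: rank ker ∂_1 − rank ∂_2 = (18 − 6) − 12 = 0, and ∂_2 has invariant factor 2 > 1, so H_1 = Z/2.
  H_2: rank ker ∂_2 − rank ∂_3 = (12 − 12) − 0 = 0, and there is no ∂_3, so H_2 = 0.

Hence the Betti numbers are b_0 = 1, b_1 = 0, b_2 = 0.

b_0 = 1, b_1 = 0, b_2 = 0.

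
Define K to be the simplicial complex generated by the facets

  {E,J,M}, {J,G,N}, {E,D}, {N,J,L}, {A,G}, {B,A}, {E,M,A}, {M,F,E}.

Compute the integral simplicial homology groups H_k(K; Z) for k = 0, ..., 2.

Take the total order A < B < D < E < F < G < J < L < M < N on the vertex set. Then K (dimension 2) consists of the simplices:

  0-simplices (10): A, B, D, E, F, G, J, L, M, N
  1-simplices (15): AB, AE, AG, AM, DE, EF, EJ, EM, FM, GJ, GN, JL, JM, JN, LN
  2-simplices (5): AEM, EFM, EJM, GJN, JLN

so the chain groups are C_0 ≅ Z^10, C_1 ≅ Z^15, C_2 ≅ Z^5.

Boundary ∂_1: C_1 → C_0 sends each edge [p,q] (with p < q) to q − p. For instance
  ∂EF = F − E.
The resulting 10×15 matrix has rank 9, and its Smith normal form has invariant factors (1,1,1,1,1,1,1,1,1).

The boundary map ∂_2: C_2 → C_1 maps a triangle to the signed sum of its edges. For instance
  ∂AEM = EM − AM + AE,
  ∂GJN = JN − GN + GJ.
The 15×5 boundary matrix has rank 5 and Smith normal form diag(1,1,1,1,1).

From H_k ≅ ker(∂_k) / im(∂_{k+1}) we obtain:

  H_0: rank C_0 − rank ∂_1 = 10 − 9 = 1, and the invariant factors of ∂_1 are all 1, so H_0 = Z.
  H_1: rank ker ∂_1 − rank ∂_2 = (15 − 9) − 5 = 1, and the invariant factors of ∂_2 are all 1, so H_1 = Z.
  H_2: rank ker ∂_2 − rank ∂_3 = (5 − 5) − 0 = 0, and there is no ∂_3, so H_2 = 0.

H_0 ≅ Z,  H_1 ≅ Z,  H_2 = 0.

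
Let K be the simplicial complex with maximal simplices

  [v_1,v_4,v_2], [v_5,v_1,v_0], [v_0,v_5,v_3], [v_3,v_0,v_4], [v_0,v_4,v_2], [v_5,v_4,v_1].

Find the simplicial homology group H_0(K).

H_0 ≅ Z.

Take the total order v_0 < v_1 < v_2 < v_3 < v_4 < v_5 on the vertex set. Then K (dimension 2) consists of the simplices:

  0-simplices (6): [v_0], [v_1], [v_2], [v_3], [v_4], [v_5]
  1-simplices (12): [v_0,v_1], [v_0,v_2], [v_0,v_3], [v_0,v_4], [v_0,v_5], [v_1,v_2], [v_1,v_4], [v_1,v_5], [v_2,v_4], [v_3,v_4], [v_3,v_5], [v_4,v_5]
  2-simplices (6): [v_0,v_1,v_5], [v_0,v_2,v_4], [v_0,v_3,v_4], [v_0,v_3,v_5], [v_1,v_2,v_4], [v_1,v_4,v_5]

giving chain groups C_0 ≅ Z^6, C_1 ≅ Z^12, C_2 ≅ Z^6.

Boundary ∂_1: C_1 → C_0 sends each edge [p,q] (with p < q) to q − p. For instance
  ∂[v_2,v_4] = [v_4] − [v_2].
As a 6×12 matrix over Z this has rank 5, with invariant factors (1,1,1,1,1).

The boundary map ∂_2: C_2 → C_1 acts by ∂[p,q,r] = [q,r] − [p,r] + [p,q]. For instance
  ∂[v_1,v_2,v_4] = [v_2,v_4] − [v_1,v_4] + [v_1,v_2],
  ∂[v_0,v_3,v_4] = [v_3,v_4] − [v_0,v_4] + [v_0,v_3].
As a 12×6 matrix over Z this has rank 6, with invariant factors (1,1,1,1,1,1).

From H_k ≅ ker(∂_k) / im(∂_{k+1}) we obtain:

  H_0: rank C_0 − rank ∂_1 = 6 − 5 = 1, and the invariant factors of ∂_1 are all 1, so H_0 = Z.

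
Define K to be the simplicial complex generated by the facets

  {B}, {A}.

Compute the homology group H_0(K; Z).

Order the vertices as A < B. Listing each simplex with vertices in this order, K has dimension 0 with simplices:

  0-simplices (2): A, B

Hence C_0 ≅ Z^2.

From H_k ≅ ker(∂_k) / im(∂_{k+1}) we obtain:

  H_0: rank C_0 − rank ∂_1 = 2 − 0 = 2, and there is no ∂_1, so H_0 ≅ Z^2.

(K is a triangulation of a set of 2 points.)

H_0 ≅ Z^2.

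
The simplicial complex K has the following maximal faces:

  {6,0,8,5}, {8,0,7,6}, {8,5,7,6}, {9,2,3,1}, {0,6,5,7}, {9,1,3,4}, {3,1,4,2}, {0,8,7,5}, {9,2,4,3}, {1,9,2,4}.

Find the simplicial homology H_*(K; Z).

H_0 = Z^2,  H_1 = 0,  H_2 = 0,  H_3 = Z^2.

K has 10 vertices, 20 edges, 20 triangles, 10 3-simplices.
rank ∂_0 = 0, rank ∂_1 = 8 ⇒ b_0 = 10 − 0 − 8 = 2; all invariant factors of ∂_1 are 1 so no torsion. So H_0 = Z^2.
rank ∂_1 = 8, rank ∂_2 = 12 ⇒ b_1 = 20 − 8 − 12 = 0; all invariant factors of ∂_2 are 1 so no torsion. So H_1 = 0.
rank ∂_2 = 12, rank ∂_3 = 8 ⇒ b_2 = 20 − 12 − 8 = 0; all invariant factors of ∂_3 are 1 so no torsion. So H_2 = 0.
rank ∂_3 = 8, rank ∂_4 = 0 ⇒ b_3 = 10 − 8 − 0 = 2. So H_3 = Z^2.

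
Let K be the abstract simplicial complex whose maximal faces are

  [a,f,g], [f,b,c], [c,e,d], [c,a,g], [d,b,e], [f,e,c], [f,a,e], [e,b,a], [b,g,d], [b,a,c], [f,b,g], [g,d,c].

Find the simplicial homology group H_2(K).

Fix the vertex order a < b < c < d < e < f < g and write every simplex with vertices in increasing order. Then dim K = 2 and the simplices of K are:

  0-simplices (7): a, b, c, d, e, f, g
  1-simplices (18): ab, ac, ae, af, ag, bc, bd, be, bf, bg, cd, ce, cf, cg, de, dg, ef, fg
  2-simplices (12): abc, abe, acg, aef, afg, bcf, bde, bdg, bfg, cde, cdg, cef

Hence C_0 ≅ Z^7, C_1 ≅ Z^18, C_2 ≅ Z^12.

∂_1: C_1 → C_0 is given by ∂[p,q] = [q] − [p]. For instance
  ∂ce = e − c.
This gives a 7×18 integer matrix of rank 6; reducing to Smith normal form yields diagonal entries (1,1,1,1,1,1).

∂_2: C_2 → C_1 maps a triangle to the signed sum of its edges. For instance
  ∂bcf = cf − bf + bc,
  ∂bde = de − be + bd.
This gives a 18×12 integer matrix of rank 12; reducing to Smith normal form yields diagonal entries (1,1,1,1,1,1,1,1,1,1,1,2).

From H_k ≅ ker(∂_k) / im(∂_{k+1}) we obtain:

  H_2: rank ker ∂_2 − rank ∂_3 = (12 − 12) − 0 = 0, and there is no ∂_3, so H_2 ≅ 0.

H_2 = 0.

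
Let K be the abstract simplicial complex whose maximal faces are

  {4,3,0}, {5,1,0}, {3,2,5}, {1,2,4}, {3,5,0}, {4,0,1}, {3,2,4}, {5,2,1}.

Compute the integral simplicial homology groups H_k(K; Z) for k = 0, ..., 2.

Take the total order 0 < 1 < 2 < 3 < 4 < 5 on the vertex set. Then K (dimension 2) consists of the simplices:

  0-simplices (6): [0], [1], [2], [3], [4], [5]
  1-simplices (12): [0,1], [0,3], [0,4], [0,5], [1,2], [1,4], [1,5], [2,3], [2,4], [2,5], [3,4], [3,5]
  2-simplices (8): [0,1,4], [0,1,5], [0,3,4], [0,3,5], [1,2,4], [1,2,5], [2,3,4], [2,3,5]

giving chain groups C_0 ≅ Z^6, C_1 ≅ Z^12, C_2 ≅ Z^8.

∂_1: C_1 → C_0 maps an edge to its endpoints' difference, ∂[p,q] = q − p. For instance
  ∂[0,4] = [4] − [0].
As a 6×12 matrix over Z this has rank 5, with invariant factors (1,1,1,1,1).

The boundary map ∂_2: C_2 → C_1 acts by ∂[p,q,r] = [q,r] − [p,r] + [p,q]. For instance
  ∂[0,1,4] = [1,4] − [0,4] + [0,1],
  ∂[2,3,4] = [3,4] − [2,4] + [2,3].
The resulting 12×8 matrix has rank 7, and its Smith normal form has invariant factors (1,1,1,1,1,1,1).

Now H_k = ker ∂_k / im ∂_{k+1}, so:

  H_0: rank C_0 − rank ∂_1 = 6 − 5 = 1, and the invariant factors of ∂_1 are all 1, so H_0 = Z.
  H_1: rank ker ∂_1 − rank ∂_2 = (12 − 5) − 7 = 0, and the invariant factors of ∂_2 are all 1, so H_1 = 0.
  H_2: rank ker ∂_2 − rank ∂_3 = (8 − 7) − 0 = 1, and there is no ∂_3, so H_2 = Z.

H_0 = Z,  H_1 = 0,  H_2 = Z.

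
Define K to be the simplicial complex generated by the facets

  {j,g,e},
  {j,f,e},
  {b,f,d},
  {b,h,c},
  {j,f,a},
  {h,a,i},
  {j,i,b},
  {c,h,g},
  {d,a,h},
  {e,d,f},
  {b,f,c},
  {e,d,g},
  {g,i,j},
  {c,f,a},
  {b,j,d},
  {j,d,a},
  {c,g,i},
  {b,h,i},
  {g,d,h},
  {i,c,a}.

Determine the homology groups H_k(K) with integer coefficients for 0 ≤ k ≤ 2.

H_0 ≅ Z,  H_1 ≅ Z ⊕ Z_2,  H_2 = 0.

We work with the vertex ordering a < b < c < d < e < f < g < h < i < j. The simplices of K, each written with vertices in increasing order, are:

  0-simplices (10): a, b, c, d, e, f, g, h, i, j
  1-simplices (30): ac, ad, af, ah, ai, aj, bc, bd, bf, bh, bi, bj, cf, cg, ch, ci, de, df, dg, dh, dj, ef, eg, ej, fj, gh, gi, gj, hi, ij
  2-simplices (20): acf, aci, adh, adj, afj, ahi, bcf, bch, bdf, bdj, bhi, bij, cgh, cgi, def, deg, dgh, efj, egj, gij

Hence C_0 ≅ Z^10, C_1 ≅ Z^30, C_2 ≅ Z^20.

Boundary ∂_1: C_1 → C_0 maps an edge to its endpoints' difference, ∂[p,q] = q − p. For instance
  ∂ij = j − i.
The resulting 10×30 matrix has rank 9, and its Smith normal form has invariant factors (1,1,1,1,1,1,1,1,1).

The boundary map ∂_2: C_2 → C_1 acts by ∂[p,q,r] = [q,r] − [p,r] + [p,q]. For instance
  ∂adh = dh − ah + ad,
  ∂egj = gj − ej + eg.
The 30×20 boundary matrix has rank 20 and Smith normal form diag(1,1,1,1,1,1,1,1,1,1,1,1,1,1,1,1,1,1,1,2).

Reading off H_k = ker ∂_k / im ∂_{k+1}:

  H_0: rank C_0 − rank ∂_1 = 10 − 9 = 1, and the invariant factors of ∂_1 are all 1, so H_0 = Z.
  H_1: rank ker ∂_1 − rank ∂_2 = (30 − 9) − 20 = 1, and ∂_2 has invariant factor 2 > 1, so H_1 = Z ⊕ Z_2.
  H_2: rank ker ∂_2 − rank ∂_3 = (20 − 20) − 0 = 0, and there is no ∂_3, so H_2 = 0.

As a check, the Euler characteristic is 10 − 30 + 20 = 0, which agrees with 1 − 1 + 0 = 0.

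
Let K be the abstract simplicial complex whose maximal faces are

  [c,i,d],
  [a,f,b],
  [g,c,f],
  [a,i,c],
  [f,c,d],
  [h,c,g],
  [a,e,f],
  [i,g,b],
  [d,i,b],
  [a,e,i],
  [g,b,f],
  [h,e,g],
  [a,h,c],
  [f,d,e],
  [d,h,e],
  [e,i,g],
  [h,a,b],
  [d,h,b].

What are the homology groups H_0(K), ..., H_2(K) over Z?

Take the total order a < b < c < d < e < f < g < h < i on the vertex set. Then K (dimension 2) consists of the simplices:

  0-simplices (9): a, b, c, d, e, f, g, h, i
  1-simplices (27): ab, ac, ae, af, ah, ai, bd, bf, bg, bh, bi, cd, cf, cg, ch, ci, de, df, dh, di, ef, eg, eh, ei, fg, gh, gi
  2-simplices (18): abf, abh, ach, aci, aef, aei, bdh, bdi, bfg, bgi, cdf, cdi, cfg, cgh, def, deh, egh, egi

Hence C_0 ≅ Z^9, C_1 ≅ Z^27, C_2 ≅ Z^18.

The boundary map ∂_1: C_1 → C_0 maps an edge to its endpoints' difference, ∂[p,q] = q − p.
The resulting 9×27 matrix has rank 8, and its Smith normal form has invariant factors (1,1,1,1,1,1,1,1).

The boundary map ∂_2: C_2 → C_1 acts by ∂[p,q,r] = [q,r] − [p,r] + [p,q]. For instance
  ∂bgi = gi − bi + bg,
  ∂cdi = di − ci + cd.
The 27×18 boundary matrix has rank 17 and Smith normal form diag(1,1,1,1,1,1,1,1,1,1,1,1,1,1,1,1,1).

From H_k ≅ ker(∂_k) / im(∂_{k+1}) we obtain:

  H_0: rank C_0 − rank ∂_1 = 9 − 8 = 1, and the invariant factors of ∂_1 are all 1, so H_0 = Z.
  H_1: rank ker ∂_1 − rank ∂_2 = (27 − 8) − 17 = 2, and the invariant factors of ∂_2 are all 1, so H_1 = Z^2.
  H_2: rank ker ∂_2 − rank ∂_3 = (18 − 17) − 0 = 1, and there is no ∂_3, so H_2 = Z.

(K is a triangulation of the torus T^2.)

H_0 = Z,  H_1 = Z^2,  H_2 = Z.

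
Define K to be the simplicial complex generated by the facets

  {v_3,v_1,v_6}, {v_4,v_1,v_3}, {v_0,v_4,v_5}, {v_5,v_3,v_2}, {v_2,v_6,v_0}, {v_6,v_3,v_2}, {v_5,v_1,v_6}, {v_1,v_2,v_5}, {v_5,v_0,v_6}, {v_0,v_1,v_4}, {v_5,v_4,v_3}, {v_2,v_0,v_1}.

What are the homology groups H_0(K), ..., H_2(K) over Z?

K has 7 vertices, 18 edges, 12 triangles.
rank ∂_0 = 0, rank ∂_1 = 6 ⇒ b_0 = 7 − 0 − 6 = 1; all invariant factors of ∂_1 are 1 so no torsion. So H_0 = Z.
rank ∂_1 = 6, rank ∂_2 = 12 ⇒ b_1 = 18 − 6 − 12 = 0; ∂_2 has invariant factor(s) [2] giving torsion. So H_1 = Z/2Z.
rank ∂_2 = 12, rank ∂_3 = 0 ⇒ b_2 = 12 − 12 − 0 = 0. So H_2 = 0.

H_0 ≅ Z,  H_1 ≅ Z/2Z,  H_2 = 0.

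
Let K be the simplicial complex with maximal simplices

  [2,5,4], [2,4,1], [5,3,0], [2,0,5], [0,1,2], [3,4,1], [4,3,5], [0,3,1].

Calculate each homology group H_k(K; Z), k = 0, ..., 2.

H_0 = Z,  H_1 = 0,  H_2 = Z.

Fix the vertex order 0 < 1 < 2 < 3 < 4 < 5 and write every simplex with vertices in increasing order. Then dim K = 2 and the simplices of K are:

  0-simplices (6): [0], [1], [2], [3], [4], [5]
  1-simplices (12): [0,1], [0,2], [0,3], [0,5], [1,2], [1,3], [1,4], [2,4], [2,5], [3,4], [3,5], [4,5]
  2-simplices (8): [0,1,2], [0,1,3], [0,2,5], [0,3,5], [1,2,4], [1,3,4], [2,4,5], [3,4,5]

Hence C_0 ≅ Z^6, C_1 ≅ Z^12, C_2 ≅ Z^8.

∂_1: C_1 → C_0 is given by ∂[p,q] = [q] − [p].
The 6×12 boundary matrix has rank 5 and Smith normal form diag(1,1,1,1,1).

∂_2: C_2 → C_1 sends each 2-simplex [p,q,r] to [q,r] − [p,r] + [p,q]. For instance
  ∂[0,1,3] = [1,3] − [0,3] + [0,1],
  ∂[1,2,4] = [2,4] − [1,4] + [1,2].
The 12×8 boundary matrix has rank 7 and Smith normal form diag(1,1,1,1,1,1,1).

Now H_k = ker ∂_k / im ∂_{k+1}, so:

  H_0: rank C_0 − rank ∂_1 = 6 − 5 = 1, and the invariant factors of ∂_1 are all 1, so H_0 = Z.
  H_1: rank ker ∂_1 − rank ∂_2 = (12 − 5) − 7 = 0, and the invariant factors of ∂_2 are all 1, so H_1 = 0.
  H_2: rank ker ∂_2 − rank ∂_3 = (8 − 7) − 0 = 1, and there is no ∂_3, so H_2 = Z.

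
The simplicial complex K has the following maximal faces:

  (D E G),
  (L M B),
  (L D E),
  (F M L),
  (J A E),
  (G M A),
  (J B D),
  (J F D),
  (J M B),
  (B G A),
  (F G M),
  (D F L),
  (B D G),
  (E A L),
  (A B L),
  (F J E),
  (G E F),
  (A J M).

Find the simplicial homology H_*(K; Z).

H_0 = Z,  H_1 = Z ⊕ Z/2,  H_2 = 0.

Order the vertices as A < B < D < E < F < G < J < L < M. Listing each simplex with vertices in this order, K has dimension 2 with simplices:

  0-simplices (9): A, B, D, E, F, G, J, L, M
  1-simplices (27): AB, AE, AG, AJ, AL, AM, BD, BG, BJ, BL, BM, DE, DF, DG, DJ, DL, EF, EG, EJ, EL, FG, FJ, FL, FM, GM, JM, LM
  2-simplices (18): ABG, ABL, AEJ, AEL, AGM, AJM, BDG, BDJ, BJM, BLM, DEG, DEL, DFJ, DFL, EFG, EFJ, FGM, FLM

giving chain groups C_0 ≅ Z^9, C_1 ≅ Z^27, C_2 ≅ Z^18.

Boundary ∂_1: C_1 → C_0 is given by ∂[p,q] = [q] − [p]. For instance
  ∂FJ = J − F.
The 9×27 boundary matrix has rank 8 and Smith normal form diag(1,1,1,1,1,1,1,1).

Boundary ∂_2: C_2 → C_1 maps a triangle to the signed sum of its edges. For instance
  ∂EFG = FG − EG + EF,
  ∂BDG = DG − BG + BD.
The 27×18 boundary matrix has rank 18 and Smith normal form diag(1,1,1,1,1,1,1,1,1,1,1,1,1,1,1,1,1,2).

From H_k ≅ ker(∂_k) / im(∂_{k+1}) we obtain:

  H_0: rank C_0 − rank ∂_1 = 9 − 8 = 1, and the invariant factors of ∂_1 are all 1, so H_0 ≅ Z.
  H_1: rank ker ∂_1 − rank ∂_2 = (27 − 8) − 18 = 1, and ∂_2 has invariant factor 2 > 1, so H_1 ≅ Z ⊕ Z/2.
  H_2: rank ker ∂_2 − rank ∂_3 = (18 − 18) − 0 = 0, and there is no ∂_3, so H_2 ≅ 0.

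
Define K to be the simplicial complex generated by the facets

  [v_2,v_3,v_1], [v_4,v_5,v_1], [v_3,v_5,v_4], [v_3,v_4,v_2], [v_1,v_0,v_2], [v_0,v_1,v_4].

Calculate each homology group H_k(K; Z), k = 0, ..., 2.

H_0 = Z,  H_1 = Z,  H_2 = 0.

Fix the vertex order v_0 < v_1 < v_2 < v_3 < v_4 < v_5 and write every simplex with vertices in increasing order. Then dim K = 2 and the simplices of K are:

  0-simplices (6): [v_0], [v_1], [v_2], [v_3], [v_4], [v_5]
  1-simplices (12): [v_0,v_1], [v_0,v_2], [v_0,v_4], [v_1,v_2], [v_1,v_3], [v_1,v_4], [v_1,v_5], [v_2,v_3], [v_2,v_4], [v_3,v_4], [v_3,v_5], [v_4,v_5]
  2-simplices (6): [v_0,v_1,v_2], [v_0,v_1,v_4], [v_1,v_2,v_3], [v_1,v_4,v_5], [v_2,v_3,v_4], [v_3,v_4,v_5]

so the chain groups are C_0 ≅ Z^6, C_1 ≅ Z^12, C_2 ≅ Z^6.

Boundary ∂_1: C_1 → C_0 maps an edge to its endpoints' difference, ∂[p,q] = q − p. For instance
  ∂[v_1,v_2] = [v_2] − [v_1].
The resulting 6×12 matrix has rank 5, and its Smith normal form has invariant factors (1,1,1,1,1).

Boundary ∂_2: C_2 → C_1 acts by ∂[p,q,r] = [q,r] − [p,r] + [p,q]. For instance
  ∂[v_3,v_4,v_5] = [v_4,v_5] − [v_3,v_5] + [v_3,v_4],
  ∂[v_0,v_1,v_4] = [v_1,v_4] − [v_0,v_4] + [v_0,v_1].
The 12×6 boundary matrix has rank 6 and Smith normal form diag(1,1,1,1,1,1).

From H_k ≅ ker(∂_k) / im(∂_{k+1}) we obtain:

  H_0: rank C_0 − rank ∂_1 = 6 − 5 = 1, and the invariant factors of ∂_1 are all 1, so H_0 = Z.
  H_1: rank ker ∂_1 − rank ∂_2 = (12 − 5) − 6 = 1, and the invariant factors of ∂_2 are all 1, so H_1 = Z.
  H_2: rank ker ∂_2 − rank ∂_3 = (6 − 6) − 0 = 0, and there is no ∂_3, so H_2 = 0.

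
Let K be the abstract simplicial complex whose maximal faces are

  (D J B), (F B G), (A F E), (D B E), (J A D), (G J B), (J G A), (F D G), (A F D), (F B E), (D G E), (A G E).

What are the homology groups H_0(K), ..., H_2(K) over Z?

Order the vertices as A < B < D < E < F < G < J. Listing each simplex with vertices in this order, K has dimension 2 with simplices:

  0-simplices (7): A, B, D, E, F, G, J
  1-simplices (18): AD, AE, AF, AG, AJ, BD, BE, BF, BG, BJ, DE, DF, DG, DJ, EF, EG, FG, GJ
  2-simplices (12): ADF, ADJ, AEF, AEG, AGJ, BDE, BDJ, BEF, BFG, BGJ, DEG, DFG

giving chain groups C_0 ≅ Z^7, C_1 ≅ Z^18, C_2 ≅ Z^12.

∂_1: C_1 → C_0 maps an edge to its endpoints' difference, ∂[p,q] = q − p. For instance
  ∂AD = D − A.
This gives a 7×18 integer matrix of rank 6; reducing to Smith normal form yields diagonal entries (1,1,1,1,1,1).

Boundary ∂_2: C_2 → C_1 maps a triangle to the signed sum of its edges. For instance
  ∂AEG = EG − AG + AE,
  ∂BGJ = GJ − BJ + BG.
As a 18×12 matrix over Z this has rank 12, with invariant factors (1,1,1,1,1,1,1,1,1,1,1,2).

Now H_k = ker ∂_k / im ∂_{k+1}, so:

  H_0: rank C_0 − rank ∂_1 = 7 − 6 = 1, and the invariant factors of ∂_1 are all 1, so H_0 = Z.
  H_1: rank ker ∂_1 − rank ∂_2 = (18 − 6) − 12 = 0, and ∂_2 has invariant factor 2 > 1, so H_1 = Z_2.
  H_2: rank ker ∂_2 − rank ∂_3 = (12 − 12) − 0 = 0, and there is no ∂_3, so H_2 = 0.

As a check, the Euler characteristic is 7 − 18 + 12 = 1, which agrees with 1 − 0 + 0 = 1.

H_0 ≅ Z,  H_1 ≅ Z_2,  H_2 = 0.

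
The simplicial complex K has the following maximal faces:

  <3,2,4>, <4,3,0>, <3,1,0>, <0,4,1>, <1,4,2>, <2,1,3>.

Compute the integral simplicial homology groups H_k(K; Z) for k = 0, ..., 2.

We work with the vertex ordering 0 < 1 < 2 < 3 < 4. The simplices of K, each written with vertices in increasing order, are:

  0-simplices (5): [0], [1], [2], [3], [4]
  1-simplices (9): [0,1], [0,3], [0,4], [1,2], [1,3], [1,4], [2,3], [2,4], [3,4]
  2-simplices (6): [0,1,3], [0,1,4], [0,3,4], [1,2,3], [1,2,4], [2,3,4]

so the chain groups are C_0 ≅ Z^5, C_1 ≅ Z^9, C_2 ≅ Z^6.

The boundary map ∂_1: C_1 → C_0 is given by ∂[p,q] = [q] − [p]. For instance
  ∂[2,3] = [3] − [2].
The 5×9 boundary matrix has rank 4 and Smith normal form diag(1,1,1,1).

The boundary map ∂_2: C_2 → C_1 acts by ∂[p,q,r] = [q,r] − [p,r] + [p,q]. For instance
  ∂[0,1,4] = [1,4] − [0,4] + [0,1],
  ∂[1,2,3] = [2,3] − [1,3] + [1,2].
This gives a 9×6 integer matrix of rank 5; reducing to Smith normal form yields diagonal entries (1,1,1,1,1).

Now H_k = ker ∂_k / im ∂_{k+1}, so:

  H_0: rank C_0 − rank ∂_1 = 5 − 4 = 1, and the invariant factors of ∂_1 are all 1, so H_0 ≅ Z.
  H_1: rank ker ∂_1 − rank ∂_2 = (9 − 4) − 5 = 0, and the invariant factors of ∂_2 are all 1, so H_1 ≅ 0.
  H_2: rank ker ∂_2 − rank ∂_3 = (6 − 5) − 0 = 1, and there is no ∂_3, so H_2 ≅ Z.

As a check, the Euler characteristic is 5 − 9 + 6 = 2, which agrees with 1 − 0 + 1 = 2.

H_0 ≅ Z,  H_1 = 0,  H_2 ≅ Z.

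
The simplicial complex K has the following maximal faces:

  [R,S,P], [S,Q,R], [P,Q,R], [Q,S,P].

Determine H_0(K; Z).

Order the vertices as P < Q < R < S. Listing each simplex with vertices in this order, K has dimension 2 with simplices:

  0-simplices (4): P, Q, R, S
  1-simplices (6): PQ, PR, PS, QR, QS, RS
  2-simplices (4): PQR, PQS, PRS, QRS

giving chain groups C_0 ≅ Z^4, C_1 ≅ Z^6, C_2 ≅ Z^4.

Boundary ∂_1: C_1 → C_0 is given by ∂[p,q] = [q] − [p]. For instance
  ∂RS = S − R.
The 4×6 boundary matrix has rank 3 and Smith normal form diag(1,1,1).

The boundary map ∂_2: C_2 → C_1 maps a triangle to the signed sum of its edges. For instance
  ∂PQS = QS − PS + PQ,
  ∂PQR = QR − PR + PQ.
The 6×4 boundary matrix has rank 3 and Smith normal form diag(1,1,1).

Now H_k = ker ∂_k / im ∂_{k+1}, so:

  H_0: rank C_0 − rank ∂_1 = 4 − 3 = 1, and the invariant factors of ∂_1 are all 1, so H_0 ≅ Z.

(K is a triangulation of the 2-sphere S^2.)

H_0 ≅ Z.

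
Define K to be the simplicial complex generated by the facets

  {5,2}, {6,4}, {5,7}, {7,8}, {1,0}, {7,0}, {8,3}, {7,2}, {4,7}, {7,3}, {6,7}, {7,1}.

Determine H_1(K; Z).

H_1 ≅ Z^4.

Take the total order 0 < 1 < 2 < 3 < 4 < 5 < 6 < 7 < 8 on the vertex set. Then K (dimension 1) consists of the simplices:

  0-simplices (9): [0], [1], [2], [3], [4], [5], [6], [7], [8]
  1-simplices (12): [0,1], [0,7], [1,7], [2,5], [2,7], [3,7], [3,8], [4,6], [4,7], [5,7], [6,7], [7,8]

Hence C_0 ≅ Z^9, C_1 ≅ Z^12.

∂_1: C_1 → C_0 maps an edge to its endpoints' difference, ∂[p,q] = q − p.
The resulting 9×12 matrix has rank 8, and its Smith normal form has invariant factors (1,1,1,1,1,1,1,1).

Reading off H_k = ker ∂_k / im ∂_{k+1}:

  H_1: rank ker ∂_1 − rank ∂_2 = (12 − 8) − 0 = 4, and there is no ∂_2, so H_1 = Z^4.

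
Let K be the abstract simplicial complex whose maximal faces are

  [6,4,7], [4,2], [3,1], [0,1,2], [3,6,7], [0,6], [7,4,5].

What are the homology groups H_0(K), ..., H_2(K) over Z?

H_0 ≅ Z,  H_1 ≅ Z^2,  H_2 = 0.

We work with the vertex ordering 0 < 1 < 2 < 3 < 4 < 5 < 6 < 7. The simplices of K, each written with vertices in increasing order, are:

  0-simplices (8): [0], [1], [2], [3], [4], [5], [6], [7]
  1-simplices (13): [0,1], [0,2], [0,6], [1,2], [1,3], [2,4], [3,6], [3,7], [4,5], [4,6], [4,7], [5,7], [6,7]
  2-simplices (4): [0,1,2], [3,6,7], [4,5,7], [4,6,7]

giving chain groups C_0 ≅ Z^8, C_1 ≅ Z^13, C_2 ≅ Z^4.

Boundary ∂_1: C_1 → C_0 sends each edge [p,q] (with p < q) to q − p. For instance
  ∂[2,4] = [4] − [2].
The resulting 8×13 matrix has rank 7, and its Smith normal form has invariant factors (1,1,1,1,1,1,1).

Boundary ∂_2: C_2 → C_1 acts by ∂[p,q,r] = [q,r] − [p,r] + [p,q]. For instance
  ∂[4,6,7] = [6,7] − [4,7] + [4,6],
  ∂[3,6,7] = [6,7] − [3,7] + [3,6].
The resulting 13×4 matrix has rank 4, and its Smith normal form has invariant factors (1,1,1,1).

From H_k ≅ ker(∂_k) / im(∂_{k+1}) we obtain:

  H_0: rank C_0 − rank ∂_1 = 8 − 7 = 1, and the invariant factors of ∂_1 are all 1, so H_0 ≅ Z.
  H_1: rank ker ∂_1 − rank ∂_2 = (13 − 7) − 4 = 2, and the invariant factors of ∂_2 are all 1, so H_1 ≅ Z^2.
  H_2: rank ker ∂_2 − rank ∂_3 = (4 − 4) − 0 = 0, and there is no ∂_3, so H_2 ≅ 0.

As a check, the Euler characteristic is 8 − 13 + 4 = -1, which agrees with 1 − 2 + 0 = -1.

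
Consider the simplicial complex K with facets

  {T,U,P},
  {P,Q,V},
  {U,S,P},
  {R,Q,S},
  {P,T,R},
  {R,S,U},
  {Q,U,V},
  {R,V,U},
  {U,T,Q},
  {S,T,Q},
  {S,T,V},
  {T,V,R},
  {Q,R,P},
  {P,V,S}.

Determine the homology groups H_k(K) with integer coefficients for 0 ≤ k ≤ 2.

H_0 ≅ Z,  H_1 ≅ Z^2,  H_2 ≅ Z.

Fix the vertex order P < Q < R < S < T < U < V and write every simplex with vertices in increasing order. Then dim K = 2 and the simplices of K are:

  0-simplices (7): P, Q, R, S, T, U, V
  1-simplices (21): PQ, PR, PS, PT, PU, PV, QR, QS, QT, QU, QV, RS, RT, RU, RV, ST, SU, SV, TU, TV, UV
  2-simplices (14): PQR, PQV, PRT, PSU, PSV, PTU, QRS, QST, QTU, QUV, RSU, RTV, RUV, STV

giving chain groups C_0 ≅ Z^7, C_1 ≅ Z^21, C_2 ≅ Z^14.

The boundary map ∂_1: C_1 → C_0 is given by ∂[p,q] = [q] − [p].
The 7×21 boundary matrix has rank 6 and Smith normal form diag(1,1,1,1,1,1).

The boundary map ∂_2: C_2 → C_1 maps a triangle to the signed sum of its edges. For instance
  ∂QST = ST − QT + QS,
  ∂PSU = SU − PU + PS.
As a 21×14 matrix over Z this has rank 13, with invariant factors (1,1,1,1,1,1,1,1,1,1,1,1,1).

Reading off H_k = ker ∂_k / im ∂_{k+1}:

  H_0: rank C_0 − rank ∂_1 = 7 − 6 = 1, and the invariant factors of ∂_1 are all 1, so H_0 = Z.
  H_1: rank ker ∂_1 − rank ∂_2 = (21 − 6) − 13 = 2, and the invariant factors of ∂_2 are all 1, so H_1 = Z^2.
  H_2: rank ker ∂_2 − rank ∂_3 = (14 − 13) − 0 = 1, and there is no ∂_3, so H_2 = Z.

(K is a triangulation of the torus T^2.)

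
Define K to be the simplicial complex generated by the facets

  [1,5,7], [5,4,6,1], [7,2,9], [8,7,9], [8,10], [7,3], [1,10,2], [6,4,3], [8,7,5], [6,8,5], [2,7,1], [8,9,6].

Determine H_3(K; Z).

H_3 ≅ 0.

Take the total order 1 < 2 < 3 < 4 < 5 < 6 < 7 < 8 < 9 < 10 on the vertex set. Then K (dimension 3) consists of the simplices:

  0-simplices (10): [1], [2], [3], [4], [5], [6], [7], [8], [9], [10]
  1-simplices (23): (23 of them)
  2-simplices (13): [1,2,7], [1,2,10], [1,4,5], [1,4,6], [1,5,6], [1,5,7], [2,7,9], [3,4,6], [4,5,6], [5,6,8], [5,7,8], [6,8,9], [7,8,9]
  3-simplices (1): [1,4,5,6]

Hence C_0 ≅ Z^10, C_1 ≅ Z^23, C_2 ≅ Z^13, C_3 ≅ Z^1.

Boundary ∂_1: C_1 → C_0 is given by ∂[p,q] = [q] − [p].
The 10×23 boundary matrix has rank 9 and Smith normal form diag(1,1,1,1,1,1,1,1,1).

The boundary map ∂_2: C_2 → C_1 maps a triangle to the signed sum of its edges. For instance
  ∂[5,6,8] = [6,8] − [5,8] + [5,6],
  ∂[1,5,6] = [5,6] − [1,6] + [1,5].
As a 23×13 matrix over Z this has rank 12, with invariant factors (1,1,1,1,1,1,1,1,1,1,1,1).

The boundary map ∂_3: C_3 → C_2 sends each 3-simplex σ to the alternating sum Σ_i (−1)^i (σ with its i-th vertex removed). For instance
  ∂[1,4,5,6] = [4,5,6] − [1,5,6] + [1,4,6] − [1,4,5].
This gives a 13×1 integer matrix of rank 1; reducing to Smith normal form yields diagonal entries (1).

Now H_k = ker ∂_k / im ∂_{k+1}, so:

  H_3: rank ker ∂_3 − rank ∂_4 = (1 − 1) − 0 = 0, and there is no ∂_4, so H_3 ≅ 0.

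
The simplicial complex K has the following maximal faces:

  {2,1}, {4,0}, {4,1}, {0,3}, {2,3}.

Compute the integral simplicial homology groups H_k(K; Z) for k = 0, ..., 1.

H_0 = Z,  H_1 = Z.

We work with the vertex ordering 0 < 1 < 2 < 3 < 4. The simplices of K, each written with vertices in increasing order, are:

  0-simplices (5): [0], [1], [2], [3], [4]
  1-simplices (5): [0,3], [0,4], [1,2], [1,4], [2,3]

giving chain groups C_0 ≅ Z^5, C_1 ≅ Z^5.

Boundary ∂_1: C_1 → C_0 is given by ∂[p,q] = [q] − [p]. For instance
  ∂[0,4] = [4] − [0].
This gives a 5×5 integer matrix of rank 4; reducing to Smith normal form yields diagonal entries (1,1,1,1).

Reading off H_k = ker ∂_k / im ∂_{k+1}:

  H_0: rank C_0 − rank ∂_1 = 5 − 4 = 1, and the invariant factors of ∂_1 are all 1, so H_0 = Z.
  H_1: rank ker ∂_1 − rank ∂_2 = (5 − 4) − 0 = 1, and there is no ∂_2, so H_1 = Z.

(K is a triangulation of the circle S^1.)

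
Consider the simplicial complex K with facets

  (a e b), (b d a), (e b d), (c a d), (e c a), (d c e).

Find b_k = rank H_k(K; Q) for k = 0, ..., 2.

b_0 = 1, b_1 = 0, b_2 = 1.

We work with the vertex ordering a < b < c < d < e. The simplices of K, each written with vertices in increasing order, are:

  0-simplices (5): a, b, c, d, e
  1-simplices (9): ab, ac, ad, ae, bd, be, cd, ce, de
  2-simplices (6): abd, abe, acd, ace, bde, cde

giving chain groups C_0 ≅ Z^5, C_1 ≅ Z^9, C_2 ≅ Z^6.

The boundary map ∂_1: C_1 → C_0 is given by ∂[p,q] = [q] − [p].
As a 5×9 matrix over Z this has rank 4, with invariant factors (1,1,1,1).

∂_2: C_2 → C_1 acts by ∂[p,q,r] = [q,r] − [p,r] + [p,q]. For instance
  ∂abe = be − ae + ab,
  ∂abd = bd − ad + ab.
As a 9×6 matrix over Z this has rank 5, with invariant factors (1,1,1,1,1).

Reading off H_k = ker ∂_k / im ∂_{k+1}:

  H_0: rank C_0 − rank ∂_1 = 5 − 4 = 1, and the invariant factors of ∂_1 are all 1, so H_0 ≅ Z.
  H_1: rank ker ∂_1 − rank ∂_2 = (9 − 4) − 5 = 0, and the invariant factors of ∂_2 are all 1, so H_1 ≅ 0.
  H_2: rank ker ∂_2 − rank ∂_3 = (6 − 5) − 0 = 1, and there is no ∂_3, so H_2 ≅ Z.

(K is a triangulation of the 2-sphere S^2.)

Hence the Betti numbers are b_0 = 1, b_1 = 0, b_2 = 1.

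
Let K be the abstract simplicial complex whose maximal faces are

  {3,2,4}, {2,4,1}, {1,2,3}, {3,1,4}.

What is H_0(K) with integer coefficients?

Take the total order 1 < 2 < 3 < 4 on the vertex set. Then K (dimension 2) consists of the simplices:

  0-simplices (4): [1], [2], [3], [4]
  1-simplices (6): [1,2], [1,3], [1,4], [2,3], [2,4], [3,4]
  2-simplices (4): [1,2,3], [1,2,4], [1,3,4], [2,3,4]

giving chain groups C_0 ≅ Z^4, C_1 ≅ Z^6, C_2 ≅ Z^4.

∂_1: C_1 → C_0 maps an edge to its endpoints' difference, ∂[p,q] = q − p. For instance
  ∂[1,2] = [2] − [1].
This gives a 4×6 integer matrix of rank 3; reducing to Smith normal form yields diagonal entries (1,1,1).

The boundary map ∂_2: C_2 → C_1 maps a triangle to the signed sum of its edges. For instance
  ∂[1,3,4] = [3,4] − [1,4] + [1,3],
  ∂[1,2,3] = [2,3] − [1,3] + [1,2].
The resulting 6×4 matrix has rank 3, and its Smith normal form has invariant factors (1,1,1).

Computing H_k = (kernel of ∂_k) / (image of ∂_{k+1}):

  H_0: rank C_0 − rank ∂_1 = 4 − 3 = 1, and the invariant factors of ∂_1 are all 1, so H_0 ≅ Z.

H_0 ≅ Z.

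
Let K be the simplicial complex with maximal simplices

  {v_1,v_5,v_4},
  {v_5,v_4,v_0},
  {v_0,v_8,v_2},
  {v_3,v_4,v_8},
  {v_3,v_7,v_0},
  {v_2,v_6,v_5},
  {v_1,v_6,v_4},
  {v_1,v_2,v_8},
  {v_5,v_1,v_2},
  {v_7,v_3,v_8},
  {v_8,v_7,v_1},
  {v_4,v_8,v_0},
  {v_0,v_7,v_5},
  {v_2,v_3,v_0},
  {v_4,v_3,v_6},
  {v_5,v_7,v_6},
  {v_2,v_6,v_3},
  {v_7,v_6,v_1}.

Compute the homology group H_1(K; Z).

We work with the vertex ordering v_0 < v_1 < v_2 < v_3 < v_4 < v_5 < v_6 < v_7 < v_8. The simplices of K, each written with vertices in increasing order, are:

  0-simplices (9): [v_0], [v_1], [v_2], [v_3], [v_4], [v_5], [v_6], [v_7], [v_8]
  1-simplices (27): (27 of them)
  2-simplices (18): (18 of them)

so the chain groups are C_0 ≅ Z^9, C_1 ≅ Z^27, C_2 ≅ Z^18.

The boundary map ∂_1: C_1 → C_0 is given by ∂[p,q] = [q] − [p].
The 9×27 boundary matrix has rank 8 and Smith normal form diag(1,1,1,1,1,1,1,1).

Boundary ∂_2: C_2 → C_1 sends each 2-simplex [p,q,r] to [q,r] − [p,r] + [p,q]. For instance
  ∂[v_1,v_7,v_8] = [v_7,v_8] − [v_1,v_8] + [v_1,v_7],
  ∂[v_0,v_2,v_3] = [v_2,v_3] − [v_0,v_3] + [v_0,v_2].
As a 27×18 matrix over Z this has rank 18, with invariant factors (1,1,1,1,1,1,1,1,1,1,1,1,1,1,1,1,1,2).

Now H_k = ker ∂_k / im ∂_{k+1}, so:

  H_1: rank ker ∂_1 − rank ∂_2 = (27 − 8) − 18 = 1, and ∂_2 has invariant factor 2 > 1, so H_1 ≅ Z ⊕ Z/2Z.

H_1 = Z ⊕ Z/2Z.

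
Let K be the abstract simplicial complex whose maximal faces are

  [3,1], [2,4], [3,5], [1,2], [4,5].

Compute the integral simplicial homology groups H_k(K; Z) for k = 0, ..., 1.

H_0 ≅ Z,  H_1 ≅ Z.

Take the total order 1 < 2 < 3 < 4 < 5 on the vertex set. Then K (dimension 1) consists of the simplices:

  0-simplices (5): [1], [2], [3], [4], [5]
  1-simplices (5): [1,2], [1,3], [2,4], [3,5], [4,5]

so the chain groups are C_0 ≅ Z^5, C_1 ≅ Z^5.

Boundary ∂_1: C_1 → C_0 maps an edge to its endpoints' difference, ∂[p,q] = q − p. For instance
  ∂[1,3] = [3] − [1].
As a 5×5 matrix over Z this has rank 4, with invariant factors (1,1,1,1).

Computing H_k = (kernel of ∂_k) / (image of ∂_{k+1}):

  H_0: rank C_0 − rank ∂_1 = 5 − 4 = 1, and the invariant factors of ∂_1 are all 1, so H_0 = Z.
  H_1: rank ker ∂_1 − rank ∂_2 = (5 − 4) − 0 = 1, and there is no ∂_2, so H_1 = Z.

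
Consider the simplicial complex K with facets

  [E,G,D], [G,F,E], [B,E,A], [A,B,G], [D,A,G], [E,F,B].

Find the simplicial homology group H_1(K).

Order the vertices as A < B < D < E < F < G. Listing each simplex with vertices in this order, K has dimension 2 with simplices:

  0-simplices (6): A, B, D, E, F, G
  1-simplices (12): AB, AD, AE, AG, BE, BF, BG, DE, DG, EF, EG, FG
  2-simplices (6): ABE, ABG, ADG, BEF, DEG, EFG

giving chain groups C_0 ≅ Z^6, C_1 ≅ Z^12, C_2 ≅ Z^6.

The boundary map ∂_1: C_1 → C_0 maps an edge to its endpoints' difference, ∂[p,q] = q − p. For instance
  ∂BE = E − B.
This gives a 6×12 integer matrix of rank 5; reducing to Smith normal form yields diagonal entries (1,1,1,1,1).

Boundary ∂_2: C_2 → C_1 acts by ∂[p,q,r] = [q,r] − [p,r] + [p,q]. For instance
  ∂ABE = BE − AE + AB,
  ∂DEG = EG − DG + DE.
This gives a 12×6 integer matrix of rank 6; reducing to Smith normal form yields diagonal entries (1,1,1,1,1,1).

From H_k ≅ ker(∂_k) / im(∂_{k+1}) we obtain:

  H_1: rank ker ∂_1 − rank ∂_2 = (12 − 5) − 6 = 1, and the invariant factors of ∂_2 are all 1, so H_1 ≅ Z.

H_1 ≅ Z.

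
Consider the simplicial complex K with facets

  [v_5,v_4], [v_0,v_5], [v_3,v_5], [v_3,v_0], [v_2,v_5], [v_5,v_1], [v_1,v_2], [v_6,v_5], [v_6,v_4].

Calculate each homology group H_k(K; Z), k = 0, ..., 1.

H_0 = Z,  H_1 = Z^3.

Take the total order v_0 < v_1 < v_2 < v_3 < v_4 < v_5 < v_6 on the vertex set. Then K (dimension 1) consists of the simplices:

  0-simplices (7): [v_0], [v_1], [v_2], [v_3], [v_4], [v_5], [v_6]
  1-simplices (9): [v_0,v_3], [v_0,v_5], [v_1,v_2], [v_1,v_5], [v_2,v_5], [v_3,v_5], [v_4,v_5], [v_4,v_6], [v_5,v_6]

Hence C_0 ≅ Z^7, C_1 ≅ Z^9.

Boundary ∂_1: C_1 → C_0 sends each edge [p,q] (with p < q) to q − p. For instance
  ∂[v_0,v_5] = [v_5] − [v_0].
As a 7×9 matrix over Z this has rank 6, with invariant factors (1,1,1,1,1,1).

Now H_k = ker ∂_k / im ∂_{k+1}, so:

  H_0: rank C_0 − rank ∂_1 = 7 − 6 = 1, and the invariant factors of ∂_1 are all 1, so H_0 = Z.
  H_1: rank ker ∂_1 − rank ∂_2 = (9 − 6) − 0 = 3, and there is no ∂_2, so H_1 = Z^3.

(K is a triangulation of a wedge of 3 circles.)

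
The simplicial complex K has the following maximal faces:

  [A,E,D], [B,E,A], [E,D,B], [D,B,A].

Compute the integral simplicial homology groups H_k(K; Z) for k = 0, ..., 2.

H_0 ≅ Z,  H_1 = 0,  H_2 ≅ Z.

Order the vertices as A < B < D < E. Listing each simplex with vertices in this order, K has dimension 2 with simplices:

  0-simplices (4): A, B, D, E
  1-simplices (6): AB, AD, AE, BD, BE, DE
  2-simplices (4): ABD, ABE, ADE, BDE

Hence C_0 ≅ Z^4, C_1 ≅ Z^6, C_2 ≅ Z^4.

Boundary ∂_1: C_1 → C_0 maps an edge to its endpoints' difference, ∂[p,q] = q − p. For instance
  ∂BE = E − B.
The 4×6 boundary matrix has rank 3 and Smith normal form diag(1,1,1).

Boundary ∂_2: C_2 → C_1 sends each 2-simplex [p,q,r] to [q,r] − [p,r] + [p,q]. For instance
  ∂ABD = BD − AD + AB,
  ∂ADE = DE − AE + AD.
The resulting 6×4 matrix has rank 3, and its Smith normal form has invariant factors (1,1,1).

Computing H_k = (kernel of ∂_k) / (image of ∂_{k+1}):

  H_0: rank C_0 − rank ∂_1 = 4 − 3 = 1, and the invariant factors of ∂_1 are all 1, so H_0 = Z.
  H_1: rank ker ∂_1 − rank ∂_2 = (6 − 3) − 3 = 0, and the invariant factors of ∂_2 are all 1, so H_1 = 0.
  H_2: rank ker ∂_2 − rank ∂_3 = (4 − 3) − 0 = 1, and there is no ∂_3, so H_2 = Z.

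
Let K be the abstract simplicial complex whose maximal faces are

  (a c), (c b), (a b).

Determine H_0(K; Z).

H_0 ≅ Z.

Fix the vertex order a < b < c and write every simplex with vertices in increasing order. Then dim K = 1 and the simplices of K are:

  0-simplices (3): a, b, c
  1-simplices (3): ab, ac, bc

so the chain groups are C_0 ≅ Z^3, C_1 ≅ Z^3.

The boundary map ∂_1: C_1 → C_0 is given by ∂[p,q] = [q] − [p].
The resulting 3×3 matrix has rank 2, and its Smith normal form has invariant factors (1,1).

Reading off H_k = ker ∂_k / im ∂_{k+1}:

  H_0: rank C_0 − rank ∂_1 = 3 − 2 = 1, and the invariant factors of ∂_1 are all 1, so H_0 ≅ Z.

(K is a triangulation of the circle S^1.)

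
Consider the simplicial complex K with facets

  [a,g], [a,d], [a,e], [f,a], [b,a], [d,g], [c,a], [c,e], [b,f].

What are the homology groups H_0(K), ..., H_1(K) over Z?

Fix the vertex order a < b < c < d < e < f < g and write every simplex with vertices in increasing order. Then dim K = 1 and the simplices of K are:

  0-simplices (7): a, b, c, d, e, f, g
  1-simplices (9): ab, ac, ad, ae, af, ag, bf, ce, dg

Hence C_0 ≅ Z^7, C_1 ≅ Z^9.

∂_1: C_1 → C_0 maps an edge to its endpoints' difference, ∂[p,q] = q − p. For instance
  ∂ab = b − a.
The 7×9 boundary matrix has rank 6 and Smith normal form diag(1,1,1,1,1,1).

Now H_k = ker ∂_k / im ∂_{k+1}, so:

  H_0: rank C_0 − rank ∂_1 = 7 − 6 = 1, and the invariant factors of ∂_1 are all 1, so H_0 ≅ Z.
  H_1: rank ker ∂_1 − rank ∂_2 = (9 − 6) − 0 = 3, and there is no ∂_2, so H_1 ≅ Z^3.

As a check, the Euler characteristic is 7 − 9 = -2, which agrees with 1 − 3 = -2.
(K is a triangulation of a wedge of 3 circles.)

H_0 = Z,  H_1 = Z^3.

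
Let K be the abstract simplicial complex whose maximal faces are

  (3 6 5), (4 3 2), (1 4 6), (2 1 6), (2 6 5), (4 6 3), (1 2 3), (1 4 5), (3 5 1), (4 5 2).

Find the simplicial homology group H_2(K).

We work with the vertex ordering 1 < 2 < 3 < 4 < 5 < 6. The simplices of K, each written with vertices in increasing order, are:

  0-simplices (6): [1], [2], [3], [4], [5], [6]
  1-simplices (15): [1,2], [1,3], [1,4], [1,5], [1,6], [2,3], [2,4], [2,5], [2,6], [3,4], [3,5], [3,6], [4,5], [4,6], [5,6]
  2-simplices (10): [1,2,3], [1,2,6], [1,3,5], [1,4,5], [1,4,6], [2,3,4], [2,4,5], [2,5,6], [3,4,6], [3,5,6]

giving chain groups C_0 ≅ Z^6, C_1 ≅ Z^15, C_2 ≅ Z^10.

Boundary ∂_1: C_1 → C_0 is given by ∂[p,q] = [q] − [p].
This gives a 6×15 integer matrix of rank 5; reducing to Smith normal form yields diagonal entries (1,1,1,1,1).

The boundary map ∂_2: C_2 → C_1 sends each 2-simplex [p,q,r] to [q,r] − [p,r] + [p,q]. For instance
  ∂[1,4,6] = [4,6] − [1,6] + [1,4],
  ∂[1,2,6] = [2,6] − [1,6] + [1,2].
As a 15×10 matrix over Z this has rank 10, with invariant factors (1,1,1,1,1,1,1,1,1,2).

Reading off H_k = ker ∂_k / im ∂_{k+1}:

  H_2: rank ker ∂_2 − rank ∂_3 = (10 − 10) − 0 = 0, and there is no ∂_3, so H_2 = 0.

H_2 = 0.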